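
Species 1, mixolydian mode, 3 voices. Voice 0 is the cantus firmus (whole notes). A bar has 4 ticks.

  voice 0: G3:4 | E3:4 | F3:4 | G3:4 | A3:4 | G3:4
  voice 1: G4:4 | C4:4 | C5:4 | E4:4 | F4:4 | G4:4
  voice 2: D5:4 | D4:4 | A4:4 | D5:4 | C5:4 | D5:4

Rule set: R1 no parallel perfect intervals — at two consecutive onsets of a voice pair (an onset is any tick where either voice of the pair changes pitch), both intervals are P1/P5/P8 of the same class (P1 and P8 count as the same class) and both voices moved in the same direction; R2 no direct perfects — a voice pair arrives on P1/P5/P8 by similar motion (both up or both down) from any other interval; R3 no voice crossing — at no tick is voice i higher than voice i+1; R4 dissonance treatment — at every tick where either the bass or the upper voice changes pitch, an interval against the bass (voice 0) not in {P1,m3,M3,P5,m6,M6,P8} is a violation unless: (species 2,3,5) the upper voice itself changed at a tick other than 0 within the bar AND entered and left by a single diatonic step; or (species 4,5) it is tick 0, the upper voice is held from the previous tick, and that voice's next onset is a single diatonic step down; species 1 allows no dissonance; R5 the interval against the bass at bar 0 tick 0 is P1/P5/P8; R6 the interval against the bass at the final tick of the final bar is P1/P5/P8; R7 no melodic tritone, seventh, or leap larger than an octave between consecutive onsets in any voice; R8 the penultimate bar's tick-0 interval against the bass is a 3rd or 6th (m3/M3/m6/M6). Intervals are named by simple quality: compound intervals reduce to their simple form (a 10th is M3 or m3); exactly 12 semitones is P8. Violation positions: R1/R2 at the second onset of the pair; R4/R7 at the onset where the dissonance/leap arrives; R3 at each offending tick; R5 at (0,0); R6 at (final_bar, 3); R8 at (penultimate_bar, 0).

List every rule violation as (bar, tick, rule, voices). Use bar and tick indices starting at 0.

(1, 0, R4, (0, 2))
(2, 0, R2, (0, 1))
(2, 0, R3, (1, 2))
(2, 1, R3, (1, 2))
(2, 2, R3, (1, 2))
(2, 3, R3, (1, 2))
(3, 0, R2, (0, 2))
(5, 0, R1, (1, 2))

bar 0: v0=G3 v1=G4 v2=D5 downbeat P5
bar 1: v0=E3 v1=C4 v2=D4 downbeat m7
bar 2: v0=F3 v1=C5 v2=A4 downbeat M3
bar 3: v0=G3 v1=E4 v2=D5 downbeat P5
bar 4: v0=A3 v1=F4 v2=C5 downbeat m3
bar 5: v0=G3 v1=G4 v2=D5 downbeat P5
  -> R4 @ bar 1 tick 0 v(0, 2): E3/D4 m7 untreated
  -> R2 @ bar 2 tick 0 v(0, 1): E3/C4 m6 -> F3/C5 P5 similar
  -> R3 @ bar 2 tick 0 v(1, 2): C5 above A4
  -> R3 @ bar 2 tick 1 v(1, 2): C5 above A4
  -> R3 @ bar 2 tick 2 v(1, 2): C5 above A4
  -> R3 @ bar 2 tick 3 v(1, 2): C5 above A4
  -> R2 @ bar 3 tick 0 v(0, 2): F3/A4 M3 -> G3/D5 P5 similar
  -> R1 @ bar 5 tick 0 v(1, 2): F4/C5 P5 -> G4/D5 P5 similar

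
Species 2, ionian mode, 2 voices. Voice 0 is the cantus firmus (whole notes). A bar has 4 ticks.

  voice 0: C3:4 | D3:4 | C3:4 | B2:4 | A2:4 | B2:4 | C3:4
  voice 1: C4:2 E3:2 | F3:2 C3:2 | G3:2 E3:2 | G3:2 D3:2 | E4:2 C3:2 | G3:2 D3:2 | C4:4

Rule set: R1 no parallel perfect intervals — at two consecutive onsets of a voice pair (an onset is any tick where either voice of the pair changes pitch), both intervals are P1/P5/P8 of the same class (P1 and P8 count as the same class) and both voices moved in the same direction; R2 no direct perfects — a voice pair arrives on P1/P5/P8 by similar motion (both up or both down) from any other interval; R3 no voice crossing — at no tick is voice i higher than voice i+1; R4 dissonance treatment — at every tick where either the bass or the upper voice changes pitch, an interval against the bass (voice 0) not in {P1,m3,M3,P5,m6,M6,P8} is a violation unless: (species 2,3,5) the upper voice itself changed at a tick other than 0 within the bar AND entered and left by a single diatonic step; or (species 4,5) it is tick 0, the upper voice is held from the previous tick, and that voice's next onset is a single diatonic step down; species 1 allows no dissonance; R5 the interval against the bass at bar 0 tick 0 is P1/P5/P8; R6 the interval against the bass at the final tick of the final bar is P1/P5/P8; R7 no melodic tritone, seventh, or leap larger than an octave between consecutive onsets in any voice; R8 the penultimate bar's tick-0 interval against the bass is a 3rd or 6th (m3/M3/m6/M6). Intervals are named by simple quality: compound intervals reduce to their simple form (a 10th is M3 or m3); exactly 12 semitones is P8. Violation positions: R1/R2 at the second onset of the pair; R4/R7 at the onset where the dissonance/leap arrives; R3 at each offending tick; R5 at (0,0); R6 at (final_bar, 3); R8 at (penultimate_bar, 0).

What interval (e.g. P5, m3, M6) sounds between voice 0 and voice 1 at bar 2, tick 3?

M3

voice 0=C3 voice 1=E3 -> M3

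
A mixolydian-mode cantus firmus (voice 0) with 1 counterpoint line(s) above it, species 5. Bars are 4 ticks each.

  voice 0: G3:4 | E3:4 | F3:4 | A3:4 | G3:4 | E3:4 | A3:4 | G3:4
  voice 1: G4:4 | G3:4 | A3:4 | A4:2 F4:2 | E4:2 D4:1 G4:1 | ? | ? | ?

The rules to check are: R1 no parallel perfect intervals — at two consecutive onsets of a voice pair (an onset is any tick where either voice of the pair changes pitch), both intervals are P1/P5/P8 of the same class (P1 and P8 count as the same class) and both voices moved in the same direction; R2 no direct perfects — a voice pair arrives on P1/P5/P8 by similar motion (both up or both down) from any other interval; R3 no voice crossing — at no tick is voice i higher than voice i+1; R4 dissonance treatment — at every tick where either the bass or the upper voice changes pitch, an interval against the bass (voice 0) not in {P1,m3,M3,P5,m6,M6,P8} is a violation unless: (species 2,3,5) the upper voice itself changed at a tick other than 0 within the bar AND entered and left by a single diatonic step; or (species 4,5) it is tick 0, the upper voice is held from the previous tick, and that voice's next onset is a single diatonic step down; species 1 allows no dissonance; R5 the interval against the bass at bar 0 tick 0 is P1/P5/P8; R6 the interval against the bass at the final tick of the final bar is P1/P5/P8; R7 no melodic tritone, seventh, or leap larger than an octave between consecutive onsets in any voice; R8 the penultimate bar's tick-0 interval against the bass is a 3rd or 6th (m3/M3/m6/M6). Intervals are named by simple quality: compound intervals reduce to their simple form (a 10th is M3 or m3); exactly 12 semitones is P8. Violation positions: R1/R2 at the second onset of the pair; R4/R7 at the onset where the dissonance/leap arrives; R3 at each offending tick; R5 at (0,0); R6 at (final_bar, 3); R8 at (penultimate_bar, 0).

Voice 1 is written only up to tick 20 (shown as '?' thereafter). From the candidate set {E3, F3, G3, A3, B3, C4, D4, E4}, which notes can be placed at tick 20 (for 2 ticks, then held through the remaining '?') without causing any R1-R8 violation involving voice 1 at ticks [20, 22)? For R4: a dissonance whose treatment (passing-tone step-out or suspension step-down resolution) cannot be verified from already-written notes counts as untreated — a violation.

{C4, G3}

E3: violates R1,R7
F3: violates R4,R7
G3: legal
A3: violates R4,R7
B3: violates R2
C4: legal
D4: violates R4
E4: violates R1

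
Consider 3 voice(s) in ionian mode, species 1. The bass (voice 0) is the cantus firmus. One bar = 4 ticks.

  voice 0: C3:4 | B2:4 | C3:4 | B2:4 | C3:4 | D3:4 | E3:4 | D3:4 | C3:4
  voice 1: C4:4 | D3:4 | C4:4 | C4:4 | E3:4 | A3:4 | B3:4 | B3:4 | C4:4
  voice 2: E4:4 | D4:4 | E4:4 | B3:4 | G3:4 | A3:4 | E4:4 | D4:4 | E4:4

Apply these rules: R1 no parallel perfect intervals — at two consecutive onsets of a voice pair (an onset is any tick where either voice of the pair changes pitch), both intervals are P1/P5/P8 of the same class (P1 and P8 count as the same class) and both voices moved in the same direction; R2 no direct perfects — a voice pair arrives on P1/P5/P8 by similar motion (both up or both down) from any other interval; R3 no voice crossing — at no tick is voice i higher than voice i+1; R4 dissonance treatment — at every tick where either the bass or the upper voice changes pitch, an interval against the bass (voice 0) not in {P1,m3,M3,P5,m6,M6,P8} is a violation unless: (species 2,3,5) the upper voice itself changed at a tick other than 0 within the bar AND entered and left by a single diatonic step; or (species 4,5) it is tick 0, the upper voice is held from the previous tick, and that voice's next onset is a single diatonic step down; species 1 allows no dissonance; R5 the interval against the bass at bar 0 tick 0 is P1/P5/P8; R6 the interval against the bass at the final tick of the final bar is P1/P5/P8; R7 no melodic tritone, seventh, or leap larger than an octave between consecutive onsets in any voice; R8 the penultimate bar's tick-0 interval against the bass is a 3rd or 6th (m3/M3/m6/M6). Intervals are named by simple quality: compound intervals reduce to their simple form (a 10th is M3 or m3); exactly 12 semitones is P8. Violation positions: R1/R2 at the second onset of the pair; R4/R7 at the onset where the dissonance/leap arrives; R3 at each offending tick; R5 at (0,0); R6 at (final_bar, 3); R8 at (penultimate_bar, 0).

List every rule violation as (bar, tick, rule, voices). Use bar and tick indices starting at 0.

(0, 0, R5, (0, 2))
(1, 0, R2, (1, 2))
(1, 0, R7, (1,))
(2, 0, R2, (0, 1))
(2, 0, R7, (1,))
(3, 0, R2, (0, 2))
(3, 0, R3, (1, 2))
(3, 0, R4, (0, 1))
(3, 1, R3, (1, 2))
(3, 2, R3, (1, 2))
(3, 3, R3, (1, 2))
(5, 0, R1, (0, 2))
(5, 0, R2, (0, 1))
(5, 0, R2, (1, 2))
(6, 0, R1, (0, 1))
(6, 0, R2, (0, 2))
(7, 0, R1, (0, 2))
(7, 0, R8, (0, 2))
(8, 3, R6, (0, 2))

bar 0: v0=C3 v1=C4 v2=E4 downbeat M3
bar 1: v0=B2 v1=D3 v2=D4 downbeat m3
bar 2: v0=C3 v1=C4 v2=E4 downbeat M3
bar 3: v0=B2 v1=C4 v2=B3 downbeat P8
bar 4: v0=C3 v1=E3 v2=G3 downbeat P5
bar 5: v0=D3 v1=A3 v2=A3 downbeat P5
bar 6: v0=E3 v1=B3 v2=E4 downbeat P8
bar 7: v0=D3 v1=B3 v2=D4 downbeat P8
bar 8: v0=C3 v1=C4 v2=E4 downbeat M3
  -> R5 @ bar 0 tick 0 v(0, 2): opens on M3
  -> R2 @ bar 1 tick 0 v(1, 2): C4/E4 M3 -> D3/D4 P8 similar
  -> R7 @ bar 1 tick 0 v(1,): C4->D3 leap 10st
  -> R2 @ bar 2 tick 0 v(0, 1): B2/D3 m3 -> C3/C4 P8 similar
  -> R7 @ bar 2 tick 0 v(1,): D3->C4 leap 10st
  -> R2 @ bar 3 tick 0 v(0, 2): C3/E4 M3 -> B2/B3 P8 similar
  -> R3 @ bar 3 tick 0 v(1, 2): C4 above B3
  -> R4 @ bar 3 tick 0 v(0, 1): B2/C4 m2 untreated
  -> R3 @ bar 3 tick 1 v(1, 2): C4 above B3
  -> R3 @ bar 3 tick 2 v(1, 2): C4 above B3
  -> R3 @ bar 3 tick 3 v(1, 2): C4 above B3
  -> R1 @ bar 5 tick 0 v(0, 2): C3/G3 P5 -> D3/A3 P5 similar
  -> R2 @ bar 5 tick 0 v(0, 1): C3/E3 M3 -> D3/A3 P5 similar
  -> R2 @ bar 5 tick 0 v(1, 2): E3/G3 m3 -> A3/A3 P1 similar
  -> R1 @ bar 6 tick 0 v(0, 1): D3/A3 P5 -> E3/B3 P5 similar
  -> R2 @ bar 6 tick 0 v(0, 2): D3/A3 P5 -> E3/E4 P8 similar
  -> R1 @ bar 7 tick 0 v(0, 2): E3/E4 P8 -> D3/D4 P8 similar
  -> R8 @ bar 7 tick 0 v(0, 2): penult P8 not 3rd/6th
  -> R6 @ bar 8 tick 3 v(0, 2): closes on M3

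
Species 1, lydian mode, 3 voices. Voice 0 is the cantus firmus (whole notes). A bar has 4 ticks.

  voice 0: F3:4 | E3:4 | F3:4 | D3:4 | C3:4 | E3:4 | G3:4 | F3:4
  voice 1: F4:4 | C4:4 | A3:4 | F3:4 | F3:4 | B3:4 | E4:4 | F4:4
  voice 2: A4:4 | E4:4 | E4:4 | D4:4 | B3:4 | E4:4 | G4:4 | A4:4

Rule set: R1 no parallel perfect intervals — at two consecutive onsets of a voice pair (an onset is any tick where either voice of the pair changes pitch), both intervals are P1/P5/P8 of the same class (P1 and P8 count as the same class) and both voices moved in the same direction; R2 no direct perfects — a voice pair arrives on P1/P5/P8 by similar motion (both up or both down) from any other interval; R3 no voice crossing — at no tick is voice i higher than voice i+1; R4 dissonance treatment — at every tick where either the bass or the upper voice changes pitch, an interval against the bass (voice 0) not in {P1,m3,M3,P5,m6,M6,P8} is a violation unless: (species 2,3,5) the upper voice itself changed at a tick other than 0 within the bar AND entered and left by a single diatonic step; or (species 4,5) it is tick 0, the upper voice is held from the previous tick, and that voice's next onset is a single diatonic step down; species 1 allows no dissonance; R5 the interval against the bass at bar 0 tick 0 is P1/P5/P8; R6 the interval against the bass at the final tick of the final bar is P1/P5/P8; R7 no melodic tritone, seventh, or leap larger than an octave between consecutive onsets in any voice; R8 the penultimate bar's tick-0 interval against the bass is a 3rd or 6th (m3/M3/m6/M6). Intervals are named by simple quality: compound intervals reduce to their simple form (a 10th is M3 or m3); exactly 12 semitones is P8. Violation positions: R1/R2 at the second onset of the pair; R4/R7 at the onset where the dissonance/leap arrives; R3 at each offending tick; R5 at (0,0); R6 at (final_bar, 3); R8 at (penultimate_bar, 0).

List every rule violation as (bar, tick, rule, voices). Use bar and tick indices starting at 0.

bar 0: v0=F3 v1=F4 v2=A4 downbeat M3
bar 1: v0=E3 v1=C4 v2=E4 downbeat P8
bar 2: v0=F3 v1=A3 v2=E4 downbeat M7
bar 3: v0=D3 v1=F3 v2=D4 downbeat P8
bar 4: v0=C3 v1=F3 v2=B3 downbeat M7
bar 5: v0=E3 v1=B3 v2=E4 downbeat P8
bar 6: v0=G3 v1=E4 v2=G4 downbeat P8
bar 7: v0=F3 v1=F4 v2=A4 downbeat M3
  -> R5 @ bar 0 tick 0 v(0, 2): opens on M3
  -> R2 @ bar 1 tick 0 v(0, 2): F3/A4 M3 -> E3/E4 P8 similar
  -> R4 @ bar 2 tick 0 v(0, 2): F3/E4 M7 untreated
  -> R2 @ bar 3 tick 0 v(0, 2): F3/E4 M7 -> D3/D4 P8 similar
  -> R4 @ bar 4 tick 0 v(0, 1): C3/F3 P4 untreated
  -> R4 @ bar 4 tick 0 v(0, 2): C3/B3 M7 untreated
  -> R2 @ bar 5 tick 0 v(0, 1): C3/F3 P4 -> E3/B3 P5 similar
  -> R2 @ bar 5 tick 0 v(0, 2): C3/B3 M7 -> E3/E4 P8 similar
  -> R7 @ bar 5 tick 0 v(1,): F3->B3 leap 6st
  -> R1 @ bar 6 tick 0 v(0, 2): E3/E4 P8 -> G3/G4 P8 similar
  -> R8 @ bar 6 tick 0 v(0, 2): penult P8 not 3rd/6th
  -> R6 @ bar 7 tick 3 v(0, 2): closes on M3

(0, 0, R5, (0, 2))
(1, 0, R2, (0, 2))
(2, 0, R4, (0, 2))
(3, 0, R2, (0, 2))
(4, 0, R4, (0, 1))
(4, 0, R4, (0, 2))
(5, 0, R2, (0, 1))
(5, 0, R2, (0, 2))
(5, 0, R7, (1,))
(6, 0, R1, (0, 2))
(6, 0, R8, (0, 2))
(7, 3, R6, (0, 2))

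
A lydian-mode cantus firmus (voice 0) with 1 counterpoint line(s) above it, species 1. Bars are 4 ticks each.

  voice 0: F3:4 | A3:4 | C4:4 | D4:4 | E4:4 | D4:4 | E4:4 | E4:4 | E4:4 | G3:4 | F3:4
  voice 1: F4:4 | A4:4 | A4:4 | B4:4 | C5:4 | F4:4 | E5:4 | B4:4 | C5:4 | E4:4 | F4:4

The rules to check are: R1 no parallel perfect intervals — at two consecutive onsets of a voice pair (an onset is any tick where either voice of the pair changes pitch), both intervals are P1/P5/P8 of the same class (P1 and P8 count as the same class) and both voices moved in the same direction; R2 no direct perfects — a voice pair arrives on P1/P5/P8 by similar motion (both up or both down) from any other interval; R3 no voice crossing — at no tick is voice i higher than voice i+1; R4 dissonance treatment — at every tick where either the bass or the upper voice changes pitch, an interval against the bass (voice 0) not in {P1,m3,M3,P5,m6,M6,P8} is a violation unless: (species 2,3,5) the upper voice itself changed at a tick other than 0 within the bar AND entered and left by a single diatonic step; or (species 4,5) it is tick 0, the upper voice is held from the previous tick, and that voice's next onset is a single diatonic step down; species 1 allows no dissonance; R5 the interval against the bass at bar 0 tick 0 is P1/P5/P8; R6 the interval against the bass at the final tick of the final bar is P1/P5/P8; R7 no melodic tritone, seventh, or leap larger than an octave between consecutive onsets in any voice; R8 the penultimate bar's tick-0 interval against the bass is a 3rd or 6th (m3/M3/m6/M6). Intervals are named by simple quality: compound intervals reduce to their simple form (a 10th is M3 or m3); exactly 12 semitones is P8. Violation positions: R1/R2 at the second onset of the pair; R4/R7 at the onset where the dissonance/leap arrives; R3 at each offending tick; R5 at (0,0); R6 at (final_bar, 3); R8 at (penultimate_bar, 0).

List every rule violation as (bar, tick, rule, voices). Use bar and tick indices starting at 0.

bar 0: v0=F3 v1=F4 downbeat P8
bar 1: v0=A3 v1=A4 downbeat P8
bar 2: v0=C4 v1=A4 downbeat M6
bar 3: v0=D4 v1=B4 downbeat M6
bar 4: v0=E4 v1=C5 downbeat m6
bar 5: v0=D4 v1=F4 downbeat m3
bar 6: v0=E4 v1=E5 downbeat P8
bar 7: v0=E4 v1=B4 downbeat P5
bar 8: v0=E4 v1=C5 downbeat m6
bar 9: v0=G3 v1=E4 downbeat M6
bar 10: v0=F3 v1=F4 downbeat P8
  -> R1 @ bar 1 tick 0 v(0, 1): F3/F4 P8 -> A3/A4 P8 similar
  -> R2 @ bar 6 tick 0 v(0, 1): D4/F4 m3 -> E4/E5 P8 similar
  -> R7 @ bar 6 tick 0 v(1,): F4->E5 leap 11st

(1, 0, R1, (0, 1))
(6, 0, R2, (0, 1))
(6, 0, R7, (1,))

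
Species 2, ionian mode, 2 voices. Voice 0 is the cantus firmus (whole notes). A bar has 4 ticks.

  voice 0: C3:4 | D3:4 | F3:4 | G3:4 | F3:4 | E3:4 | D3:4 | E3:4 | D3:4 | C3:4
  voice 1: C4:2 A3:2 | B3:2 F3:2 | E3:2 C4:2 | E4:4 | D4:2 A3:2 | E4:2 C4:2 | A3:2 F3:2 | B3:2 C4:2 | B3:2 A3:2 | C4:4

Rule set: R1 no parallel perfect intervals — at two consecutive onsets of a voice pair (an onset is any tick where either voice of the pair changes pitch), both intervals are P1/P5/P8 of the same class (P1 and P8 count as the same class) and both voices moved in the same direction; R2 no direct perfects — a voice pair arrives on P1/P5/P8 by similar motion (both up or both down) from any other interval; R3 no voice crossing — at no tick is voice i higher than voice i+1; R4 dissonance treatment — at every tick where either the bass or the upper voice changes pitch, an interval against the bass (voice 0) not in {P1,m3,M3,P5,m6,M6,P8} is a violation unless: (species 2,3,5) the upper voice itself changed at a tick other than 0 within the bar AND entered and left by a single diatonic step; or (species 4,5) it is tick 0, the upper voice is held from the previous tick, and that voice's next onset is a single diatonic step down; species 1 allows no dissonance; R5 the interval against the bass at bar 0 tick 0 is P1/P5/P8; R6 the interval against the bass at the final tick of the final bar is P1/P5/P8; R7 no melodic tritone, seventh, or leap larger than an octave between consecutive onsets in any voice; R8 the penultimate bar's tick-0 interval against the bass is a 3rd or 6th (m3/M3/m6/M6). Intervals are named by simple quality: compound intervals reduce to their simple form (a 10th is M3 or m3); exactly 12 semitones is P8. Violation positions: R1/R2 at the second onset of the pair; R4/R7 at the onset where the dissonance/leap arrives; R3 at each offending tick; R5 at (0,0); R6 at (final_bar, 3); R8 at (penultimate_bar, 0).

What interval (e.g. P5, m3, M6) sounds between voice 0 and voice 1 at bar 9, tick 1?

P8

voice 0=C3 voice 1=C4 -> P8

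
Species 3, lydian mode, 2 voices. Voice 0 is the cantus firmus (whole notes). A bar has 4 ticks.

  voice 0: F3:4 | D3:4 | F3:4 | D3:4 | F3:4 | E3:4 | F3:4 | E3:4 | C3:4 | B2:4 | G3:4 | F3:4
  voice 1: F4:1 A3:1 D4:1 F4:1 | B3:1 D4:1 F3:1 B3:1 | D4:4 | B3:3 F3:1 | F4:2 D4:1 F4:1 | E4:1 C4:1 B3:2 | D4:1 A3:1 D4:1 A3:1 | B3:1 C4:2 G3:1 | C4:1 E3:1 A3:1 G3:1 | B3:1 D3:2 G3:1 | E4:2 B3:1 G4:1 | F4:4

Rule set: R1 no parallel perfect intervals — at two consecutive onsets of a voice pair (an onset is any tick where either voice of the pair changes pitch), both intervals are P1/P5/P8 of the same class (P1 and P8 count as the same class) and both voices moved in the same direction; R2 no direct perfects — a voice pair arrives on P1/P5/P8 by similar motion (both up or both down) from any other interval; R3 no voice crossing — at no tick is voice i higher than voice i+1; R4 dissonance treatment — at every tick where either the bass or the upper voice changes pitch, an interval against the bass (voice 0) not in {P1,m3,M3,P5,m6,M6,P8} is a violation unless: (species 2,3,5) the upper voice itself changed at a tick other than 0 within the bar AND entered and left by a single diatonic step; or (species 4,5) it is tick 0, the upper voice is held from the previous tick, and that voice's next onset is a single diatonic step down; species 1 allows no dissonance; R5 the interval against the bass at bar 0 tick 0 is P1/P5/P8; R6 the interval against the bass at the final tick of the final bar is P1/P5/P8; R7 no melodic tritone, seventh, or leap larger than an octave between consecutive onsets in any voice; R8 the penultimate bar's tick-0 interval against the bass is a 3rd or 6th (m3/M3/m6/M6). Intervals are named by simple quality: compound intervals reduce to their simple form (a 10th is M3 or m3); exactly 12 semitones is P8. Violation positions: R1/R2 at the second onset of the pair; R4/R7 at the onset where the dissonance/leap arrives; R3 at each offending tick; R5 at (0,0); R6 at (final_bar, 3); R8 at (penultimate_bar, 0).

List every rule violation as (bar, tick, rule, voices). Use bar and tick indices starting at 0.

(1, 0, R7, (1,))
(1, 3, R7, (1,))
(3, 3, R7, (1,))
(4, 0, R2, (0, 1))
(5, 0, R1, (0, 1))
(11, 0, R1, (0, 1))

bar 0: v0=F3 v1=F4 downbeat P8
bar 1: v0=D3 v1=B3 downbeat M6
bar 2: v0=F3 v1=D4 downbeat M6
bar 3: v0=D3 v1=B3 downbeat M6
bar 4: v0=F3 v1=F4 downbeat P8
bar 5: v0=E3 v1=E4 downbeat P8
bar 6: v0=F3 v1=D4 downbeat M6
bar 7: v0=E3 v1=B3 downbeat P5
bar 8: v0=C3 v1=C4 downbeat P8
bar 9: v0=B2 v1=B3 downbeat P8
bar 10: v0=G3 v1=E4 downbeat M6
bar 11: v0=F3 v1=F4 downbeat P8
  -> R7 @ bar 1 tick 0 v(1,): F4->B3 leap 6st
  -> R7 @ bar 1 tick 3 v(1,): F3->B3 leap 6st
  -> R7 @ bar 3 tick 3 v(1,): B3->F3 leap 6st
  -> R2 @ bar 4 tick 0 v(0, 1): D3/F3 m3 -> F3/F4 P8 similar
  -> R1 @ bar 5 tick 0 v(0, 1): F3/F4 P8 -> E3/E4 P8 similar
  -> R1 @ bar 11 tick 0 v(0, 1): G3/G4 P8 -> F3/F4 P8 similar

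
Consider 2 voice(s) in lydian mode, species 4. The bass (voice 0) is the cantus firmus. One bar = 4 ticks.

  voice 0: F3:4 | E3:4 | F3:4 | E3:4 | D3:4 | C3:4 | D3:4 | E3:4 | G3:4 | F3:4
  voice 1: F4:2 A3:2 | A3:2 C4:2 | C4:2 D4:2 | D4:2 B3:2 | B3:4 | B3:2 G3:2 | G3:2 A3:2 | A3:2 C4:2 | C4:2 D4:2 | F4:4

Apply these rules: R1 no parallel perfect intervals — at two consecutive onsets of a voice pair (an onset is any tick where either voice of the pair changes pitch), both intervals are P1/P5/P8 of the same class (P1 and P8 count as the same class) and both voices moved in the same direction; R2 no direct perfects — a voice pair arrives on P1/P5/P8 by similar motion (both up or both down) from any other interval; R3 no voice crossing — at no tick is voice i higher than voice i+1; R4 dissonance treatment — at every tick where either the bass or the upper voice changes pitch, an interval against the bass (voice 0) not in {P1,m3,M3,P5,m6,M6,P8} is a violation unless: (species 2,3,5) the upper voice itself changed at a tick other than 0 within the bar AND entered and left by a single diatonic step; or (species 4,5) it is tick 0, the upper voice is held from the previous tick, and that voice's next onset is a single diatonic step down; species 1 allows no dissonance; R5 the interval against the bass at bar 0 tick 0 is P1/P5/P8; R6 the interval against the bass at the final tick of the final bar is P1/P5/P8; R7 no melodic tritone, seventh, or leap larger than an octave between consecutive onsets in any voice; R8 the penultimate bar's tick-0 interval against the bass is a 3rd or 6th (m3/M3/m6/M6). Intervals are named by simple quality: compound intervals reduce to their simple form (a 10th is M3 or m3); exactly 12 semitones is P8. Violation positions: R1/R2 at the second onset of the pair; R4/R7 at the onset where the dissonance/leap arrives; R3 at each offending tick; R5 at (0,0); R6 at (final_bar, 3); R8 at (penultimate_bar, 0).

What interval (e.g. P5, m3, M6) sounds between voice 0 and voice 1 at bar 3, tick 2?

P5

voice 0=E3 voice 1=B3 -> P5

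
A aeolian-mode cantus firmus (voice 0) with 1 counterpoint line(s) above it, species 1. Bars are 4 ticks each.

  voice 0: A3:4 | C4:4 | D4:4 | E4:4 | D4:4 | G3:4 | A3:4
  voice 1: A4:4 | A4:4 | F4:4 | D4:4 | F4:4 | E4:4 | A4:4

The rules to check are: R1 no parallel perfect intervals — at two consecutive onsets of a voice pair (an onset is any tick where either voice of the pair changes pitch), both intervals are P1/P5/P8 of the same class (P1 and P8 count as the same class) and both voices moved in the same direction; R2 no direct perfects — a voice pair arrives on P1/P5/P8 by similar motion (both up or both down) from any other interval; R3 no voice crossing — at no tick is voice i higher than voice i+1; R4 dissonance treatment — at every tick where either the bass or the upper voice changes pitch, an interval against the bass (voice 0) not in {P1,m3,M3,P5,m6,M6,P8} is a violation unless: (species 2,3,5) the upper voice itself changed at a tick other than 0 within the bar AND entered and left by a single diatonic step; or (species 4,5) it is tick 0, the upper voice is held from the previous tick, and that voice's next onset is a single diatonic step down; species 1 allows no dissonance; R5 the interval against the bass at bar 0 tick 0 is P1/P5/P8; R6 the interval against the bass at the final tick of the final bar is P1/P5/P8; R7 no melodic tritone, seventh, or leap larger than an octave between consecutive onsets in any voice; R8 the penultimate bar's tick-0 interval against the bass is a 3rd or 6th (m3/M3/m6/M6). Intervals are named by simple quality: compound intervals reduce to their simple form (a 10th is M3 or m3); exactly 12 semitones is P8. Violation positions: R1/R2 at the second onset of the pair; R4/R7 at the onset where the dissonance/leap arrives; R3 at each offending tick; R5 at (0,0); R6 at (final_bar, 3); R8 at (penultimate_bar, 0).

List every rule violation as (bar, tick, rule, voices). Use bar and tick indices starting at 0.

(3, 0, R3, (0, 1))
(3, 0, R4, (0, 1))
(3, 1, R3, (0, 1))
(3, 2, R3, (0, 1))
(3, 3, R3, (0, 1))
(6, 0, R2, (0, 1))

bar 0: v0=A3 v1=A4 downbeat P8
bar 1: v0=C4 v1=A4 downbeat M6
bar 2: v0=D4 v1=F4 downbeat m3
bar 3: v0=E4 v1=D4 downbeat M2
bar 4: v0=D4 v1=F4 downbeat m3
bar 5: v0=G3 v1=E4 downbeat M6
bar 6: v0=A3 v1=A4 downbeat P8
  -> R3 @ bar 3 tick 0 v(0, 1): E4 above D4
  -> R4 @ bar 3 tick 0 v(0, 1): E4/D4 M2 untreated
  -> R3 @ bar 3 tick 1 v(0, 1): E4 above D4
  -> R3 @ bar 3 tick 2 v(0, 1): E4 above D4
  -> R3 @ bar 3 tick 3 v(0, 1): E4 above D4
  -> R2 @ bar 6 tick 0 v(0, 1): G3/E4 M6 -> A3/A4 P8 similar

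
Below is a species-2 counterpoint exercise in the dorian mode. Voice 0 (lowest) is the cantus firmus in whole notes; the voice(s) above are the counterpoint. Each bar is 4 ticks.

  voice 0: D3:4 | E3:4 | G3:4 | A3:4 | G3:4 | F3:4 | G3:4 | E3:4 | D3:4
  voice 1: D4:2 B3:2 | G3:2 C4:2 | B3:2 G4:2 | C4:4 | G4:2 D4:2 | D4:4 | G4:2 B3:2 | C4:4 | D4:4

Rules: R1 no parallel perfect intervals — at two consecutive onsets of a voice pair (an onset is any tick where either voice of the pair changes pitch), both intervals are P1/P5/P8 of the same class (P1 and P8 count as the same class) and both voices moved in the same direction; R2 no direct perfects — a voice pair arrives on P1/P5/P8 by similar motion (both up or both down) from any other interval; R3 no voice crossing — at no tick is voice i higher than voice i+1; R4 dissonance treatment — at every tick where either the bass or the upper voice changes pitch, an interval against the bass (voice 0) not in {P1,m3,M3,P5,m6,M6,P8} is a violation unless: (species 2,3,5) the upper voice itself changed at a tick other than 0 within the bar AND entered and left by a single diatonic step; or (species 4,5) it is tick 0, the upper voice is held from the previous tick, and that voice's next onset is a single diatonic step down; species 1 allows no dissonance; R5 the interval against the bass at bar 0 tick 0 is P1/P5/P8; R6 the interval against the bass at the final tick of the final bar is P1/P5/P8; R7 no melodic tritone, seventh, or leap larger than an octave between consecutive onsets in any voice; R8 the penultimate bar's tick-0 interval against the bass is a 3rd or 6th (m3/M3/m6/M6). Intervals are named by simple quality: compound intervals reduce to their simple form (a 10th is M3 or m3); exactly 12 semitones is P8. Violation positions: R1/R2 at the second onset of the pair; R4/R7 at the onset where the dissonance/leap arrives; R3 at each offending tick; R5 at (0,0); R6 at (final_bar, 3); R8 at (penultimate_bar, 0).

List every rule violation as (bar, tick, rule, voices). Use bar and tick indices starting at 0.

(6, 0, R2, (0, 1))

bar 0: v0=D3 v1=D4 downbeat P8
bar 1: v0=E3 v1=G3 downbeat m3
bar 2: v0=G3 v1=B3 downbeat M3
bar 3: v0=A3 v1=C4 downbeat m3
bar 4: v0=G3 v1=G4 downbeat P8
bar 5: v0=F3 v1=D4 downbeat M6
bar 6: v0=G3 v1=G4 downbeat P8
bar 7: v0=E3 v1=C4 downbeat m6
bar 8: v0=D3 v1=D4 downbeat P8
  -> R2 @ bar 6 tick 0 v(0, 1): F3/D4 M6 -> G3/G4 P8 similar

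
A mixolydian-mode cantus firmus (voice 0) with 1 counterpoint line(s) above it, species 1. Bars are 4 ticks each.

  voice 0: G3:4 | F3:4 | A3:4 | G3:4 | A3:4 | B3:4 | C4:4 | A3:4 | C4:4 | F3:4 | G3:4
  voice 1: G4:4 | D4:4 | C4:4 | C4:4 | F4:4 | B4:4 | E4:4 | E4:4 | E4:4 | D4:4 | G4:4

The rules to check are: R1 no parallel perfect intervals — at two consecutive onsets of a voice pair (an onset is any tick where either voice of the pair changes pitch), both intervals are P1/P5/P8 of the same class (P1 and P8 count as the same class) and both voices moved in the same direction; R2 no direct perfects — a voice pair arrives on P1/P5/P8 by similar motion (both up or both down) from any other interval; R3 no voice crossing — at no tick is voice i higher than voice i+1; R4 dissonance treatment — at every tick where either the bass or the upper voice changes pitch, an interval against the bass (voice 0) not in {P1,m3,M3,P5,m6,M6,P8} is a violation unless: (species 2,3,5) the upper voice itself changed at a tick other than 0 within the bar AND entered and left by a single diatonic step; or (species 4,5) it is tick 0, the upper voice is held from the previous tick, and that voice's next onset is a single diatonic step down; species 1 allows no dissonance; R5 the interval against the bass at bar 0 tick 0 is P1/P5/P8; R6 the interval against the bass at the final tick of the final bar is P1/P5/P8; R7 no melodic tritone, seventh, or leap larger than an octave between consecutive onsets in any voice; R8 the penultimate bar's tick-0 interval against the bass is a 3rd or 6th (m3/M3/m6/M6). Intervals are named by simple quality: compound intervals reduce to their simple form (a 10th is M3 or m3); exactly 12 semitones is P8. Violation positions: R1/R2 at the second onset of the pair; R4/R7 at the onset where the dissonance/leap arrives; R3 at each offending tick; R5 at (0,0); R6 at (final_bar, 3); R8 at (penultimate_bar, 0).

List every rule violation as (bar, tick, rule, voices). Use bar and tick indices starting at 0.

(3, 0, R4, (0, 1))
(5, 0, R2, (0, 1))
(5, 0, R7, (1,))
(10, 0, R2, (0, 1))

bar 0: v0=G3 v1=G4 downbeat P8
bar 1: v0=F3 v1=D4 downbeat M6
bar 2: v0=A3 v1=C4 downbeat m3
bar 3: v0=G3 v1=C4 downbeat P4
bar 4: v0=A3 v1=F4 downbeat m6
bar 5: v0=B3 v1=B4 downbeat P8
bar 6: v0=C4 v1=E4 downbeat M3
bar 7: v0=A3 v1=E4 downbeat P5
bar 8: v0=C4 v1=E4 downbeat M3
bar 9: v0=F3 v1=D4 downbeat M6
bar 10: v0=G3 v1=G4 downbeat P8
  -> R4 @ bar 3 tick 0 v(0, 1): G3/C4 P4 untreated
  -> R2 @ bar 5 tick 0 v(0, 1): A3/F4 m6 -> B3/B4 P8 similar
  -> R7 @ bar 5 tick 0 v(1,): F4->B4 leap 6st
  -> R2 @ bar 10 tick 0 v(0, 1): F3/D4 M6 -> G3/G4 P8 similar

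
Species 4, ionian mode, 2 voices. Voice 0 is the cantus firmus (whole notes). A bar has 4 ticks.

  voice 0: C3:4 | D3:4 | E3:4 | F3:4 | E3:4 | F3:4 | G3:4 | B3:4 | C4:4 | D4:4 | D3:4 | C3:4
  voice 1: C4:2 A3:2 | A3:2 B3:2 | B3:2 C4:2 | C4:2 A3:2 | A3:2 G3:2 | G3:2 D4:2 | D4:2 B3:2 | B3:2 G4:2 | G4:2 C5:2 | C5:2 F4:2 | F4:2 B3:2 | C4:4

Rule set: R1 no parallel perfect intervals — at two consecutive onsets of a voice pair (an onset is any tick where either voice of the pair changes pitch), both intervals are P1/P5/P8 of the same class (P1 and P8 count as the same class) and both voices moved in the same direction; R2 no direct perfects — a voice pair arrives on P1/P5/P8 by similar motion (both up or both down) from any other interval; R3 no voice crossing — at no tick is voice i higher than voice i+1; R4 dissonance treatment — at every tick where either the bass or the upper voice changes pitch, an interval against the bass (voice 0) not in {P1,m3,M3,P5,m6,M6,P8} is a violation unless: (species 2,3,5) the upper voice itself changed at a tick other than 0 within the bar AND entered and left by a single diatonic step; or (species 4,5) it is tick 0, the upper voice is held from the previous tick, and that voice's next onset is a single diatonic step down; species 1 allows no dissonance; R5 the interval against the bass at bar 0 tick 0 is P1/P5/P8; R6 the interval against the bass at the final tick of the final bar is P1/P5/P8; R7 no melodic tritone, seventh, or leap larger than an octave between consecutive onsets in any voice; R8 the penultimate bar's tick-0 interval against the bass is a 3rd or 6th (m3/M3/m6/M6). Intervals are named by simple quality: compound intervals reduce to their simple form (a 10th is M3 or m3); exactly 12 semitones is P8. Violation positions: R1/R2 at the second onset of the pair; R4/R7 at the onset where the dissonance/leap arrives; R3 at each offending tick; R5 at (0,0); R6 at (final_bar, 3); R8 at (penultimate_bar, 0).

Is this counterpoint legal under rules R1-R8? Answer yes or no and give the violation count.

bar 0: v0=C3 v1=C4 (P8)
bar 1: v0=D3 v1=A3 (P5)
bar 2: v0=E3 v1=B3 (P5)
bar 3: v0=F3 v1=C4 (P5)
bar 4: v0=E3 v1=A3 (P4)
bar 5: v0=F3 v1=G3 (M2)
bar 6: v0=G3 v1=D4 (P5)
bar 7: v0=B3 v1=B3 (P1)
bar 8: v0=C4 v1=G4 (P5)
bar 9: v0=D4 v1=C5 (m7)
bar 10: v0=D3 v1=F4 (m3)
bar 11: v0=C3 v1=C4 (P8)
  R4 @ bar5.0: F3/G3 M2 untreated
  R4 @ bar9.0: D4/C5 m7 untreated
  R7 @ bar10.2: F4->B3 leap 6st

No (3 violations)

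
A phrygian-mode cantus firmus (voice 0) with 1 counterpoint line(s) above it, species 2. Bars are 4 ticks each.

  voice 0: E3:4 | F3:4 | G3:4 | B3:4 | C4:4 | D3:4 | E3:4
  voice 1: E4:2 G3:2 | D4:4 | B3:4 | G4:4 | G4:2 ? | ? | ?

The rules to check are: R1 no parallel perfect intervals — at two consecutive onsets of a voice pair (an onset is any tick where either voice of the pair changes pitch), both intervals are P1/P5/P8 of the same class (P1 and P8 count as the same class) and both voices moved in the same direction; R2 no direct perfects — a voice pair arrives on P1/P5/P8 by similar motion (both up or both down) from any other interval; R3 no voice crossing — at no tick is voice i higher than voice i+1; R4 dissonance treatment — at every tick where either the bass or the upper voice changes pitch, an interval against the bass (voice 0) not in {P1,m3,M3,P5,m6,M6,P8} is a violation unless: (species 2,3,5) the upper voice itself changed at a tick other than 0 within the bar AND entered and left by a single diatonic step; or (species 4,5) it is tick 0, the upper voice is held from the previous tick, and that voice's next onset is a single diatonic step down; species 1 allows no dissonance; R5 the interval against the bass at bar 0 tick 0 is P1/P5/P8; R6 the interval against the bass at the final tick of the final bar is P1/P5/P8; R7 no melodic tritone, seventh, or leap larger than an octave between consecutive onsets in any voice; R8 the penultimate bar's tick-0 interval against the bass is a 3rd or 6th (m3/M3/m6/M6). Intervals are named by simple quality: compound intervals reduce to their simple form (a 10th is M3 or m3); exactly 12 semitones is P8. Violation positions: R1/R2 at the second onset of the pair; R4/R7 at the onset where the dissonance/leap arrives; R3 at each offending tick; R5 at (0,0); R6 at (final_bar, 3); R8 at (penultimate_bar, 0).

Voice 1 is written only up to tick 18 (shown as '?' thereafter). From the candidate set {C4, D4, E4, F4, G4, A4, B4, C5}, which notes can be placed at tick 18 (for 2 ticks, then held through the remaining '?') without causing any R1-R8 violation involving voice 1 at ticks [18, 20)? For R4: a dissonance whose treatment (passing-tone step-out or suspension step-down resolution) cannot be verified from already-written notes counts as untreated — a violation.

{A4, C4, C5, E4, G4}

C4: legal
D4: violates R4
E4: legal
F4: violates R4
G4: legal
A4: legal
B4: violates R4
C5: legal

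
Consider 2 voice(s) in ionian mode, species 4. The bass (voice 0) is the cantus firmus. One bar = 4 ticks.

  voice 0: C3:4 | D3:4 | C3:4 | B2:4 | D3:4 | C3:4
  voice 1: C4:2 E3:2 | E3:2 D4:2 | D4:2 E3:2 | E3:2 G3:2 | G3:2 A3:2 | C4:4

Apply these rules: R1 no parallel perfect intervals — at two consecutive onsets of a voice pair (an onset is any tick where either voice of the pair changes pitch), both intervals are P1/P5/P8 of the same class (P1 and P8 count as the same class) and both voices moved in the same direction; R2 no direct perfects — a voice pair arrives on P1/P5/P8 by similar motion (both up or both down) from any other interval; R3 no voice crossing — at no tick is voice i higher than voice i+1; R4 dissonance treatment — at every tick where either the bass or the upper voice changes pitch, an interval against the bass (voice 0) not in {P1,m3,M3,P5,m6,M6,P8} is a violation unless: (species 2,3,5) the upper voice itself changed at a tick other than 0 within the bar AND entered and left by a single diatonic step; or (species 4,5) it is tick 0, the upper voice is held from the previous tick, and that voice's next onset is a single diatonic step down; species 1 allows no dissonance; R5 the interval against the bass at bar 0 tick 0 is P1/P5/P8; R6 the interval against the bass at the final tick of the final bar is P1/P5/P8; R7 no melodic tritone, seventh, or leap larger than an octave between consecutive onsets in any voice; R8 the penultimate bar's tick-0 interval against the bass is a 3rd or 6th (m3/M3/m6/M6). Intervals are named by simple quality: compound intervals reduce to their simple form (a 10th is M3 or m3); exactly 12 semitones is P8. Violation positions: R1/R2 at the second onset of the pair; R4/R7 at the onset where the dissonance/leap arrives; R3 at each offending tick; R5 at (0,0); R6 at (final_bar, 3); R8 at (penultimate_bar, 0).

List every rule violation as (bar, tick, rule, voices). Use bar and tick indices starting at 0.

(1, 0, R4, (0, 1))
(1, 2, R7, (1,))
(2, 0, R4, (0, 1))
(2, 2, R7, (1,))
(3, 0, R4, (0, 1))
(4, 0, R4, (0, 1))
(4, 0, R8, (0, 1))

bar 0: v0=C3 v1=C4 downbeat P8
bar 1: v0=D3 v1=E3 downbeat M2
bar 2: v0=C3 v1=D4 downbeat M2
bar 3: v0=B2 v1=E3 downbeat P4
bar 4: v0=D3 v1=G3 downbeat P4
bar 5: v0=C3 v1=C4 downbeat P8
  -> R4 @ bar 1 tick 0 v(0, 1): D3/E3 M2 untreated
  -> R7 @ bar 1 tick 2 v(1,): E3->D4 leap 10st
  -> R4 @ bar 2 tick 0 v(0, 1): C3/D4 M2 untreated
  -> R7 @ bar 2 tick 2 v(1,): D4->E3 leap 10st
  -> R4 @ bar 3 tick 0 v(0, 1): B2/E3 P4 untreated
  -> R4 @ bar 4 tick 0 v(0, 1): D3/G3 P4 untreated
  -> R8 @ bar 4 tick 0 v(0, 1): penult P4 not 3rd/6th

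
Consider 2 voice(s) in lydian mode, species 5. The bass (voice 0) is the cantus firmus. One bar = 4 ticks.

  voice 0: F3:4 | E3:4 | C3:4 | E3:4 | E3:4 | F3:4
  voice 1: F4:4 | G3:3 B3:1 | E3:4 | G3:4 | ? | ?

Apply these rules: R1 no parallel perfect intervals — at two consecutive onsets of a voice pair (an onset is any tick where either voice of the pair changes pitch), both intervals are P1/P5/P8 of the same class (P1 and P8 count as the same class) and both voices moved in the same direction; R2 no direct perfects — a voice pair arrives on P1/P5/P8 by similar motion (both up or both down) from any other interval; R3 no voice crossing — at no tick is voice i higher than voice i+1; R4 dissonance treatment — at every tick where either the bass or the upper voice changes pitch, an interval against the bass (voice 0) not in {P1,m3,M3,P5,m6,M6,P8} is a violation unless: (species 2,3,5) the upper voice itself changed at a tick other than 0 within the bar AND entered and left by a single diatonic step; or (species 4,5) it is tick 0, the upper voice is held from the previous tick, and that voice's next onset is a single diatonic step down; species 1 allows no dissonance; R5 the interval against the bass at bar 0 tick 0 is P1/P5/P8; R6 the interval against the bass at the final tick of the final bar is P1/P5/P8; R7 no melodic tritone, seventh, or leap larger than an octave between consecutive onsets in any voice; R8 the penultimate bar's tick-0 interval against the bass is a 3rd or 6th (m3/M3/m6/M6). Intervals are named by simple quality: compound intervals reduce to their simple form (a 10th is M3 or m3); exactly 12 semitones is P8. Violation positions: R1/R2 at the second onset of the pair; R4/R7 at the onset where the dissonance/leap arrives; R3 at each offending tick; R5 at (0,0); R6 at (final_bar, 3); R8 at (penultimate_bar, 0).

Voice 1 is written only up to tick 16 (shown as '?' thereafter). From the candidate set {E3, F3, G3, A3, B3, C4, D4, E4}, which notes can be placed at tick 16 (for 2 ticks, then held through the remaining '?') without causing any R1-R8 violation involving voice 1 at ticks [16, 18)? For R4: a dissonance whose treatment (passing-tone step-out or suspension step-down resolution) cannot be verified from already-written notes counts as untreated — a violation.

E3: violates R8
F3: violates R4,R8
G3: legal
A3: violates R4,R8
B3: violates R8
C4: legal
D4: violates R4,R8
E4: violates R8

{C4, G3}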